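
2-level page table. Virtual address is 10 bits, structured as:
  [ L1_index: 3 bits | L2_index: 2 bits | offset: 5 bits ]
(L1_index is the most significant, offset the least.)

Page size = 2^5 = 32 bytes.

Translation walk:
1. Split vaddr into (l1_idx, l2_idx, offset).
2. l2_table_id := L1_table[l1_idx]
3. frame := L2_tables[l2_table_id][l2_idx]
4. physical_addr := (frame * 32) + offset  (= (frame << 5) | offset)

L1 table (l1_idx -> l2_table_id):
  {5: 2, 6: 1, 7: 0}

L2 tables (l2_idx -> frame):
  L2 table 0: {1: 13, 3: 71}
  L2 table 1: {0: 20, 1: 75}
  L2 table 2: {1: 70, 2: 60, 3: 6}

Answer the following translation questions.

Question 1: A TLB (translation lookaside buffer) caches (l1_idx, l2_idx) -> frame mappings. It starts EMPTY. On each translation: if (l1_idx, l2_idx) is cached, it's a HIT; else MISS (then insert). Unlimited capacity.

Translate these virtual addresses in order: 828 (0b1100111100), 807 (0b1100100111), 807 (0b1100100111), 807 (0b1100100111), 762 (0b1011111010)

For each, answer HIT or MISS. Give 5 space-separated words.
vaddr=828: (6,1) not in TLB -> MISS, insert
vaddr=807: (6,1) in TLB -> HIT
vaddr=807: (6,1) in TLB -> HIT
vaddr=807: (6,1) in TLB -> HIT
vaddr=762: (5,3) not in TLB -> MISS, insert

Answer: MISS HIT HIT HIT MISS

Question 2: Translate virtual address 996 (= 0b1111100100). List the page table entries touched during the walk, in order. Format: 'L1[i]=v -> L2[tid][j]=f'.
vaddr = 996 = 0b1111100100
Split: l1_idx=7, l2_idx=3, offset=4

Answer: L1[7]=0 -> L2[0][3]=71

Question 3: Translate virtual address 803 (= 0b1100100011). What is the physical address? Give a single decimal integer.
Answer: 2403

Derivation:
vaddr = 803 = 0b1100100011
Split: l1_idx=6, l2_idx=1, offset=3
L1[6] = 1
L2[1][1] = 75
paddr = 75 * 32 + 3 = 2403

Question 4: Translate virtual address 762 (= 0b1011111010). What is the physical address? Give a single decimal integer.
vaddr = 762 = 0b1011111010
Split: l1_idx=5, l2_idx=3, offset=26
L1[5] = 2
L2[2][3] = 6
paddr = 6 * 32 + 26 = 218

Answer: 218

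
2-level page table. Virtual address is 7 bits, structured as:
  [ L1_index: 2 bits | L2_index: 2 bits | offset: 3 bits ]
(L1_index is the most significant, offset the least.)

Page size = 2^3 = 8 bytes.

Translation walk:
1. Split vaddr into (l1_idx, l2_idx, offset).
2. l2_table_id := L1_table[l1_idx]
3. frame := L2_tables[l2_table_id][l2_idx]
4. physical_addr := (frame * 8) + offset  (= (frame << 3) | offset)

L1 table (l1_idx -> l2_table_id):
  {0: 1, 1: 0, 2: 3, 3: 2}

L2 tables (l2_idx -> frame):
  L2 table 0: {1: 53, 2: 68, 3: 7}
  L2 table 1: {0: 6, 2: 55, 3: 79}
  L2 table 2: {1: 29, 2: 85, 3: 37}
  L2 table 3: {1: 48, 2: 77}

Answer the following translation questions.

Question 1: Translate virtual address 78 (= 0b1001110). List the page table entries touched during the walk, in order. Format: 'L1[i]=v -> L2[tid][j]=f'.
Answer: L1[2]=3 -> L2[3][1]=48

Derivation:
vaddr = 78 = 0b1001110
Split: l1_idx=2, l2_idx=1, offset=6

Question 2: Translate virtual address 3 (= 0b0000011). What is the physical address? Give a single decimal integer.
vaddr = 3 = 0b0000011
Split: l1_idx=0, l2_idx=0, offset=3
L1[0] = 1
L2[1][0] = 6
paddr = 6 * 8 + 3 = 51

Answer: 51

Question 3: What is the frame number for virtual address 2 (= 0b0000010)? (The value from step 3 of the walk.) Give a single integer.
vaddr = 2: l1_idx=0, l2_idx=0
L1[0] = 1; L2[1][0] = 6

Answer: 6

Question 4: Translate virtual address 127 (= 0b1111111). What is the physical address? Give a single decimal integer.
Answer: 303

Derivation:
vaddr = 127 = 0b1111111
Split: l1_idx=3, l2_idx=3, offset=7
L1[3] = 2
L2[2][3] = 37
paddr = 37 * 8 + 7 = 303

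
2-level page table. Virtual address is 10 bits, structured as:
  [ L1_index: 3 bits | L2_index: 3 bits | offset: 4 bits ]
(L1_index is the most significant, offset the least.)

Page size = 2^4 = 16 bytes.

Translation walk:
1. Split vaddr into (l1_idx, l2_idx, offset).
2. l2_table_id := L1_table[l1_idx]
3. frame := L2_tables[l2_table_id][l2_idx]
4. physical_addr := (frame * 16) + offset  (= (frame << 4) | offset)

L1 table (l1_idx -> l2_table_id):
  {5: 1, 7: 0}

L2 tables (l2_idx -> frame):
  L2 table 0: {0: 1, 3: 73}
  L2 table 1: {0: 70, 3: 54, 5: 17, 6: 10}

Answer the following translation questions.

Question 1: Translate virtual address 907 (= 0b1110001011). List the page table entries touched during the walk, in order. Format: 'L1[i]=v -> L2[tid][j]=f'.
Answer: L1[7]=0 -> L2[0][0]=1

Derivation:
vaddr = 907 = 0b1110001011
Split: l1_idx=7, l2_idx=0, offset=11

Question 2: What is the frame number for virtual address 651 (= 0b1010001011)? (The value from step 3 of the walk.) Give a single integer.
Answer: 70

Derivation:
vaddr = 651: l1_idx=5, l2_idx=0
L1[5] = 1; L2[1][0] = 70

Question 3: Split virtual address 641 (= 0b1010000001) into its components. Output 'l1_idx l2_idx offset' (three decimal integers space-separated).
vaddr = 641 = 0b1010000001
  top 3 bits -> l1_idx = 5
  next 3 bits -> l2_idx = 0
  bottom 4 bits -> offset = 1

Answer: 5 0 1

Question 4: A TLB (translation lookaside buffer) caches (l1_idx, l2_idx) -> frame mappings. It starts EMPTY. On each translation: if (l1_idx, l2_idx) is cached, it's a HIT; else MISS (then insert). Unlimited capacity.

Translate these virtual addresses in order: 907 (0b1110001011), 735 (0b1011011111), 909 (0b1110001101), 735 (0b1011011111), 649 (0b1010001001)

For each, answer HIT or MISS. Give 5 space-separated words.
vaddr=907: (7,0) not in TLB -> MISS, insert
vaddr=735: (5,5) not in TLB -> MISS, insert
vaddr=909: (7,0) in TLB -> HIT
vaddr=735: (5,5) in TLB -> HIT
vaddr=649: (5,0) not in TLB -> MISS, insert

Answer: MISS MISS HIT HIT MISS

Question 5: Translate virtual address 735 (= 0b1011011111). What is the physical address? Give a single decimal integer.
Answer: 287

Derivation:
vaddr = 735 = 0b1011011111
Split: l1_idx=5, l2_idx=5, offset=15
L1[5] = 1
L2[1][5] = 17
paddr = 17 * 16 + 15 = 287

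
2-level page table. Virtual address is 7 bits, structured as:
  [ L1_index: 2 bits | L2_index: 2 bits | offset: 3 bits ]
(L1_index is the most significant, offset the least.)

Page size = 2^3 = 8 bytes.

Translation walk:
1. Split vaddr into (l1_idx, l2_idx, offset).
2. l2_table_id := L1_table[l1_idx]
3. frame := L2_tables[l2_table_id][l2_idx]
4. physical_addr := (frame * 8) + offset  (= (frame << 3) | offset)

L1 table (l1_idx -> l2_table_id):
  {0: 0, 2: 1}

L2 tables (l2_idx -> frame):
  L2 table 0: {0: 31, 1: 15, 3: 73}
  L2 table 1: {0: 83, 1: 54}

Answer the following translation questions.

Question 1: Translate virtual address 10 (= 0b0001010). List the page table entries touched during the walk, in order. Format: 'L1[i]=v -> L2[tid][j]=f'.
Answer: L1[0]=0 -> L2[0][1]=15

Derivation:
vaddr = 10 = 0b0001010
Split: l1_idx=0, l2_idx=1, offset=2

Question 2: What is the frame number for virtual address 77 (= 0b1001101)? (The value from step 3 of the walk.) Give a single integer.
Answer: 54

Derivation:
vaddr = 77: l1_idx=2, l2_idx=1
L1[2] = 1; L2[1][1] = 54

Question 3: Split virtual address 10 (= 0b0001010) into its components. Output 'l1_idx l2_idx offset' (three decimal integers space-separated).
Answer: 0 1 2

Derivation:
vaddr = 10 = 0b0001010
  top 2 bits -> l1_idx = 0
  next 2 bits -> l2_idx = 1
  bottom 3 bits -> offset = 2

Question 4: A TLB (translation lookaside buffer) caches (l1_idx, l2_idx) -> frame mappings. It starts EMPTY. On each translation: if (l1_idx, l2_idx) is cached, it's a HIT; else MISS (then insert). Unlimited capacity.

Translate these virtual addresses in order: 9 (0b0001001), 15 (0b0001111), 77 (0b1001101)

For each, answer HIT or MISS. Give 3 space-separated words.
vaddr=9: (0,1) not in TLB -> MISS, insert
vaddr=15: (0,1) in TLB -> HIT
vaddr=77: (2,1) not in TLB -> MISS, insert

Answer: MISS HIT MISS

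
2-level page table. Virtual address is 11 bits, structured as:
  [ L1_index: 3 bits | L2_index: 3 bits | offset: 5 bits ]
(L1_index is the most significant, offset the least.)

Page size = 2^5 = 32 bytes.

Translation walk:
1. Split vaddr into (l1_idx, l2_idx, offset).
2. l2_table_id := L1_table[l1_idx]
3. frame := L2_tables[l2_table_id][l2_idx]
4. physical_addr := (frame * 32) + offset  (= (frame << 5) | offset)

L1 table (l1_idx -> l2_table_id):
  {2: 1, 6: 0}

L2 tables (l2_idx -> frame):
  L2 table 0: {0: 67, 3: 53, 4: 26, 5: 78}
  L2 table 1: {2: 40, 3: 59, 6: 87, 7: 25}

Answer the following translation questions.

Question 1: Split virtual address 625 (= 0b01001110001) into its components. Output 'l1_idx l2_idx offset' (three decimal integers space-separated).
Answer: 2 3 17

Derivation:
vaddr = 625 = 0b01001110001
  top 3 bits -> l1_idx = 2
  next 3 bits -> l2_idx = 3
  bottom 5 bits -> offset = 17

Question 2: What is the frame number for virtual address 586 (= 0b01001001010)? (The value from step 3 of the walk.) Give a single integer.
Answer: 40

Derivation:
vaddr = 586: l1_idx=2, l2_idx=2
L1[2] = 1; L2[1][2] = 40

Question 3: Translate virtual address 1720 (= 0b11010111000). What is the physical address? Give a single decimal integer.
Answer: 2520

Derivation:
vaddr = 1720 = 0b11010111000
Split: l1_idx=6, l2_idx=5, offset=24
L1[6] = 0
L2[0][5] = 78
paddr = 78 * 32 + 24 = 2520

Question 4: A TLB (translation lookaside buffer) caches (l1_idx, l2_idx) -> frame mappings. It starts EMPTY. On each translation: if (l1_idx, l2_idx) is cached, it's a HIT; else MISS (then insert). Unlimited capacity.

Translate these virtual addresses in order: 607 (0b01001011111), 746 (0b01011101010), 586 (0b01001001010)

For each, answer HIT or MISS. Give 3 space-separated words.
vaddr=607: (2,2) not in TLB -> MISS, insert
vaddr=746: (2,7) not in TLB -> MISS, insert
vaddr=586: (2,2) in TLB -> HIT

Answer: MISS MISS HIT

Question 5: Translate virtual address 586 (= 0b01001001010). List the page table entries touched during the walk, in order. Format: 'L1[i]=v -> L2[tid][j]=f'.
vaddr = 586 = 0b01001001010
Split: l1_idx=2, l2_idx=2, offset=10

Answer: L1[2]=1 -> L2[1][2]=40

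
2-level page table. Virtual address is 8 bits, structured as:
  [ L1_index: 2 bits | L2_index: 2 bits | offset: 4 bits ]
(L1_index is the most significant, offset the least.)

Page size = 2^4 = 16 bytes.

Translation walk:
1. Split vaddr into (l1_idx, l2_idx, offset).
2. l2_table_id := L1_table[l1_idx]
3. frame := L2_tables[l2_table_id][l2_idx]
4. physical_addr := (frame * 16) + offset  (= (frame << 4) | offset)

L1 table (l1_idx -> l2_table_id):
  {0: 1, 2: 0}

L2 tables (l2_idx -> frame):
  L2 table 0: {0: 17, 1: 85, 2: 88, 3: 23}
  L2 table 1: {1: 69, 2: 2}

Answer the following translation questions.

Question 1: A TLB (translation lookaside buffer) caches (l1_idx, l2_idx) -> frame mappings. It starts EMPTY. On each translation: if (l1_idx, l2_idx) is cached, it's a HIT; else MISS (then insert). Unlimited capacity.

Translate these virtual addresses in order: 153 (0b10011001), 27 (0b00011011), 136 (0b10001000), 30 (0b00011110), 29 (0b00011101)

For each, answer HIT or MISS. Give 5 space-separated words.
Answer: MISS MISS MISS HIT HIT

Derivation:
vaddr=153: (2,1) not in TLB -> MISS, insert
vaddr=27: (0,1) not in TLB -> MISS, insert
vaddr=136: (2,0) not in TLB -> MISS, insert
vaddr=30: (0,1) in TLB -> HIT
vaddr=29: (0,1) in TLB -> HIT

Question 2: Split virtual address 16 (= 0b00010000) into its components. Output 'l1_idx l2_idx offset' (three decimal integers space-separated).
Answer: 0 1 0

Derivation:
vaddr = 16 = 0b00010000
  top 2 bits -> l1_idx = 0
  next 2 bits -> l2_idx = 1
  bottom 4 bits -> offset = 0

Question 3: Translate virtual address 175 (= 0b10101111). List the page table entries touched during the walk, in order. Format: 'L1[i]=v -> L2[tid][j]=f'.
vaddr = 175 = 0b10101111
Split: l1_idx=2, l2_idx=2, offset=15

Answer: L1[2]=0 -> L2[0][2]=88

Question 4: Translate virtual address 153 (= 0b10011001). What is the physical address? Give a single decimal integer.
vaddr = 153 = 0b10011001
Split: l1_idx=2, l2_idx=1, offset=9
L1[2] = 0
L2[0][1] = 85
paddr = 85 * 16 + 9 = 1369

Answer: 1369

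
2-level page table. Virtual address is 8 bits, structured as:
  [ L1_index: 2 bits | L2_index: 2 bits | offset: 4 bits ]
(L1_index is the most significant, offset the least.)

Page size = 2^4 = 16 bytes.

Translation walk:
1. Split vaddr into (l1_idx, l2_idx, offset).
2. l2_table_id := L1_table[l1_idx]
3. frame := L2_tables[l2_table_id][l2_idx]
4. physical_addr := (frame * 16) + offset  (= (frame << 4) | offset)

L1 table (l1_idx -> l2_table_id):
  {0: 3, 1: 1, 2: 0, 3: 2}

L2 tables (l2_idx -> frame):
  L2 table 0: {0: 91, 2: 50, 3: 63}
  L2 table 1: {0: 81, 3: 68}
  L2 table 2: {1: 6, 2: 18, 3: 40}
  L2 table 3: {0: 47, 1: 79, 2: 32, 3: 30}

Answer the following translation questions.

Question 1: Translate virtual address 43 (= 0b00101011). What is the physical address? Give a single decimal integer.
vaddr = 43 = 0b00101011
Split: l1_idx=0, l2_idx=2, offset=11
L1[0] = 3
L2[3][2] = 32
paddr = 32 * 16 + 11 = 523

Answer: 523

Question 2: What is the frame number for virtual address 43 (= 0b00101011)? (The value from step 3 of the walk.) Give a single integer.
vaddr = 43: l1_idx=0, l2_idx=2
L1[0] = 3; L2[3][2] = 32

Answer: 32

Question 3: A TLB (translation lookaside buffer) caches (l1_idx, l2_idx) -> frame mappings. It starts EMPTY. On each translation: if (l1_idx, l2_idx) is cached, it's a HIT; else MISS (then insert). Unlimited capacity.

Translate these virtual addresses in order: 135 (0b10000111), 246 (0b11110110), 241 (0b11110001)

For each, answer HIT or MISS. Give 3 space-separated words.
vaddr=135: (2,0) not in TLB -> MISS, insert
vaddr=246: (3,3) not in TLB -> MISS, insert
vaddr=241: (3,3) in TLB -> HIT

Answer: MISS MISS HIT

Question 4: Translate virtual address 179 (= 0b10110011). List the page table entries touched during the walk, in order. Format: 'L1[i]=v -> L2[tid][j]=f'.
Answer: L1[2]=0 -> L2[0][3]=63

Derivation:
vaddr = 179 = 0b10110011
Split: l1_idx=2, l2_idx=3, offset=3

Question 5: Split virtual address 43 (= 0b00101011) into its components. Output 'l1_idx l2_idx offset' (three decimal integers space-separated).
Answer: 0 2 11

Derivation:
vaddr = 43 = 0b00101011
  top 2 bits -> l1_idx = 0
  next 2 bits -> l2_idx = 2
  bottom 4 bits -> offset = 11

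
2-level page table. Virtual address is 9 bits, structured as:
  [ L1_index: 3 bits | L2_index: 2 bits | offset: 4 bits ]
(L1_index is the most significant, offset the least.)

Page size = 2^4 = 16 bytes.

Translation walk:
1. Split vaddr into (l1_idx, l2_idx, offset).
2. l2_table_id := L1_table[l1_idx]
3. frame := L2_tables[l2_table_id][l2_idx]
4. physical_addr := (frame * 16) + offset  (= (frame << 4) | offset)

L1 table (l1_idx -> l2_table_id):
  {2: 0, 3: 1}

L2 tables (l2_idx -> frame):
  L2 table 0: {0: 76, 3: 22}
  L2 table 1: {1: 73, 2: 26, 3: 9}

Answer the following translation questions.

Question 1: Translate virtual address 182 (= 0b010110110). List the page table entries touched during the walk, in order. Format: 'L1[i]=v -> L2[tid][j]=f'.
Answer: L1[2]=0 -> L2[0][3]=22

Derivation:
vaddr = 182 = 0b010110110
Split: l1_idx=2, l2_idx=3, offset=6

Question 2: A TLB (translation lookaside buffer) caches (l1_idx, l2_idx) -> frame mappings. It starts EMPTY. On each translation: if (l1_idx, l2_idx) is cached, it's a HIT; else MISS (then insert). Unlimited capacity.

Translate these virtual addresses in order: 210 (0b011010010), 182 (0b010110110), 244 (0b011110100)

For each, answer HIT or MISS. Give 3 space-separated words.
Answer: MISS MISS MISS

Derivation:
vaddr=210: (3,1) not in TLB -> MISS, insert
vaddr=182: (2,3) not in TLB -> MISS, insert
vaddr=244: (3,3) not in TLB -> MISS, insert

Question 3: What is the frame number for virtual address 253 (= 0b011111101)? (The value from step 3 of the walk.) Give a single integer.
vaddr = 253: l1_idx=3, l2_idx=3
L1[3] = 1; L2[1][3] = 9

Answer: 9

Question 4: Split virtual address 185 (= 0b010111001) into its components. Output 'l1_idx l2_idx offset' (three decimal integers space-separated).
Answer: 2 3 9

Derivation:
vaddr = 185 = 0b010111001
  top 3 bits -> l1_idx = 2
  next 2 bits -> l2_idx = 3
  bottom 4 bits -> offset = 9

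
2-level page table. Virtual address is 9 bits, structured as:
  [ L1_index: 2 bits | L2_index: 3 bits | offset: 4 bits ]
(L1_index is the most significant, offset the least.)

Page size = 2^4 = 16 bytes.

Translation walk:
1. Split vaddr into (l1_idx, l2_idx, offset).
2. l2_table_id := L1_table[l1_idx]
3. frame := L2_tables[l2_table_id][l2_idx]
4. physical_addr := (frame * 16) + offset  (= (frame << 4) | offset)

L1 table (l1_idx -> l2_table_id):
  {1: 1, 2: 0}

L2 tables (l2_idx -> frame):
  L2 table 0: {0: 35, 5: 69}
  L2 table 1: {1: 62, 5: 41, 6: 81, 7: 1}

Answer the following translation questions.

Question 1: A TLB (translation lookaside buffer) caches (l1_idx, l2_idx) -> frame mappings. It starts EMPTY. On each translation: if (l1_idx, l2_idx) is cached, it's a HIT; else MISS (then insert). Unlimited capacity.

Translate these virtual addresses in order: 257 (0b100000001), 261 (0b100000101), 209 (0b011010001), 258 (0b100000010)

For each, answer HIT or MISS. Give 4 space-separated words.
Answer: MISS HIT MISS HIT

Derivation:
vaddr=257: (2,0) not in TLB -> MISS, insert
vaddr=261: (2,0) in TLB -> HIT
vaddr=209: (1,5) not in TLB -> MISS, insert
vaddr=258: (2,0) in TLB -> HIT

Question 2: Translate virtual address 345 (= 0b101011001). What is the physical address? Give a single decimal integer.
Answer: 1113

Derivation:
vaddr = 345 = 0b101011001
Split: l1_idx=2, l2_idx=5, offset=9
L1[2] = 0
L2[0][5] = 69
paddr = 69 * 16 + 9 = 1113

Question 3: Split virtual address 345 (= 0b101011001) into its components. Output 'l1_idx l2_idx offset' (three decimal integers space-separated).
Answer: 2 5 9

Derivation:
vaddr = 345 = 0b101011001
  top 2 bits -> l1_idx = 2
  next 3 bits -> l2_idx = 5
  bottom 4 bits -> offset = 9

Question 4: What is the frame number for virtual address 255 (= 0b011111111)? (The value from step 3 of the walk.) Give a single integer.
vaddr = 255: l1_idx=1, l2_idx=7
L1[1] = 1; L2[1][7] = 1

Answer: 1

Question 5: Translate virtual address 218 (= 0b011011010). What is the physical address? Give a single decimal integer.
Answer: 666

Derivation:
vaddr = 218 = 0b011011010
Split: l1_idx=1, l2_idx=5, offset=10
L1[1] = 1
L2[1][5] = 41
paddr = 41 * 16 + 10 = 666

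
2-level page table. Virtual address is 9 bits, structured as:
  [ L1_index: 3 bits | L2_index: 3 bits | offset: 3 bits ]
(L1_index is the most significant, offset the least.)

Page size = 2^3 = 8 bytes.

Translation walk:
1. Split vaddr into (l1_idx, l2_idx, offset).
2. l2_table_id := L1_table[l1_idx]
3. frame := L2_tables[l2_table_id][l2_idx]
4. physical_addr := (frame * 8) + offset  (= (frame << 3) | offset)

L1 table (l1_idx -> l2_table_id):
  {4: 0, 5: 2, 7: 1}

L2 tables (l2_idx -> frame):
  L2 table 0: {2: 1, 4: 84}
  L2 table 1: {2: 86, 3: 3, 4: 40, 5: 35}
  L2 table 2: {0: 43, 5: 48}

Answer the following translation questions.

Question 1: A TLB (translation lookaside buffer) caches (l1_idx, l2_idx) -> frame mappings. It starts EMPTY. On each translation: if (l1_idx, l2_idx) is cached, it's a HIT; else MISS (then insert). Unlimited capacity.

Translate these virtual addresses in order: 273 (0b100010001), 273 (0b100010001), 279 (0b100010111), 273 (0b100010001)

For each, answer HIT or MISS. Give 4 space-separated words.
Answer: MISS HIT HIT HIT

Derivation:
vaddr=273: (4,2) not in TLB -> MISS, insert
vaddr=273: (4,2) in TLB -> HIT
vaddr=279: (4,2) in TLB -> HIT
vaddr=273: (4,2) in TLB -> HIT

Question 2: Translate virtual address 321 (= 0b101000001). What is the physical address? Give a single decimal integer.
vaddr = 321 = 0b101000001
Split: l1_idx=5, l2_idx=0, offset=1
L1[5] = 2
L2[2][0] = 43
paddr = 43 * 8 + 1 = 345

Answer: 345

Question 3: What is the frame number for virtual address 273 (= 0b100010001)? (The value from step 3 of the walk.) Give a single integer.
vaddr = 273: l1_idx=4, l2_idx=2
L1[4] = 0; L2[0][2] = 1

Answer: 1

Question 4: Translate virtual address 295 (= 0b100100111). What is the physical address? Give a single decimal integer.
vaddr = 295 = 0b100100111
Split: l1_idx=4, l2_idx=4, offset=7
L1[4] = 0
L2[0][4] = 84
paddr = 84 * 8 + 7 = 679

Answer: 679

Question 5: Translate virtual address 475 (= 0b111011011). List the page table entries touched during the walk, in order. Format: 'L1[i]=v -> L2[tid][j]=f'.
Answer: L1[7]=1 -> L2[1][3]=3

Derivation:
vaddr = 475 = 0b111011011
Split: l1_idx=7, l2_idx=3, offset=3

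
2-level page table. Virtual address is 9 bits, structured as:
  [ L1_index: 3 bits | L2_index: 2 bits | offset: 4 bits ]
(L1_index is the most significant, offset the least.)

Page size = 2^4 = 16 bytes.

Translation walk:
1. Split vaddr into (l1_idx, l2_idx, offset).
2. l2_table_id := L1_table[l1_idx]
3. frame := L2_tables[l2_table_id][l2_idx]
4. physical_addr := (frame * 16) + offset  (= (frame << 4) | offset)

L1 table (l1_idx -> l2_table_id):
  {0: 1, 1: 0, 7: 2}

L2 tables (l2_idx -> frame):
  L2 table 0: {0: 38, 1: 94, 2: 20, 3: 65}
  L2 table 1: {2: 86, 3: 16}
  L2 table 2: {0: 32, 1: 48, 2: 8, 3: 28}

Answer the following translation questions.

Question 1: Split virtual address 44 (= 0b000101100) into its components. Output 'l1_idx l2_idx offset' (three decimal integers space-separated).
Answer: 0 2 12

Derivation:
vaddr = 44 = 0b000101100
  top 3 bits -> l1_idx = 0
  next 2 bits -> l2_idx = 2
  bottom 4 bits -> offset = 12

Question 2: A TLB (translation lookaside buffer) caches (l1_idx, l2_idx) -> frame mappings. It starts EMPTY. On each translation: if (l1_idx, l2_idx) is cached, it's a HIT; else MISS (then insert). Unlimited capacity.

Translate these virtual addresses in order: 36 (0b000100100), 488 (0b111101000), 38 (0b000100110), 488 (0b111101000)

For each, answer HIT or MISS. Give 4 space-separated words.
vaddr=36: (0,2) not in TLB -> MISS, insert
vaddr=488: (7,2) not in TLB -> MISS, insert
vaddr=38: (0,2) in TLB -> HIT
vaddr=488: (7,2) in TLB -> HIT

Answer: MISS MISS HIT HIT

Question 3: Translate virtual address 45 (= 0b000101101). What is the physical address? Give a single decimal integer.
Answer: 1389

Derivation:
vaddr = 45 = 0b000101101
Split: l1_idx=0, l2_idx=2, offset=13
L1[0] = 1
L2[1][2] = 86
paddr = 86 * 16 + 13 = 1389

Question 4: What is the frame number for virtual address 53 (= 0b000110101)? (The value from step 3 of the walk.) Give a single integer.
Answer: 16

Derivation:
vaddr = 53: l1_idx=0, l2_idx=3
L1[0] = 1; L2[1][3] = 16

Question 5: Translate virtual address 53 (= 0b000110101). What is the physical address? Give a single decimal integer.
vaddr = 53 = 0b000110101
Split: l1_idx=0, l2_idx=3, offset=5
L1[0] = 1
L2[1][3] = 16
paddr = 16 * 16 + 5 = 261

Answer: 261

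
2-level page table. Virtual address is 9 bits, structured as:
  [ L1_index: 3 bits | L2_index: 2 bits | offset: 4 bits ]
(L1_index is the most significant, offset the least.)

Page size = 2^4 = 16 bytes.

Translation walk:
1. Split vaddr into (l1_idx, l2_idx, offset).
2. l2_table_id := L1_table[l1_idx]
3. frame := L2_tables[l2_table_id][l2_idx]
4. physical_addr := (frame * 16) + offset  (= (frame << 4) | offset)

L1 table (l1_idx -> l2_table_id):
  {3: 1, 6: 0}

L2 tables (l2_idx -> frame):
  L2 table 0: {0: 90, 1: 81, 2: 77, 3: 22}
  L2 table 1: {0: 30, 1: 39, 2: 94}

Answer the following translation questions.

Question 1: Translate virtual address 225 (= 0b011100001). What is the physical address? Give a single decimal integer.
Answer: 1505

Derivation:
vaddr = 225 = 0b011100001
Split: l1_idx=3, l2_idx=2, offset=1
L1[3] = 1
L2[1][2] = 94
paddr = 94 * 16 + 1 = 1505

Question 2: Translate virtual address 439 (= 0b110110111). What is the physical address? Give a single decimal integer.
vaddr = 439 = 0b110110111
Split: l1_idx=6, l2_idx=3, offset=7
L1[6] = 0
L2[0][3] = 22
paddr = 22 * 16 + 7 = 359

Answer: 359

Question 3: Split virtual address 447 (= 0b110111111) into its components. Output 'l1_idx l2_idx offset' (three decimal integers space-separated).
Answer: 6 3 15

Derivation:
vaddr = 447 = 0b110111111
  top 3 bits -> l1_idx = 6
  next 2 bits -> l2_idx = 3
  bottom 4 bits -> offset = 15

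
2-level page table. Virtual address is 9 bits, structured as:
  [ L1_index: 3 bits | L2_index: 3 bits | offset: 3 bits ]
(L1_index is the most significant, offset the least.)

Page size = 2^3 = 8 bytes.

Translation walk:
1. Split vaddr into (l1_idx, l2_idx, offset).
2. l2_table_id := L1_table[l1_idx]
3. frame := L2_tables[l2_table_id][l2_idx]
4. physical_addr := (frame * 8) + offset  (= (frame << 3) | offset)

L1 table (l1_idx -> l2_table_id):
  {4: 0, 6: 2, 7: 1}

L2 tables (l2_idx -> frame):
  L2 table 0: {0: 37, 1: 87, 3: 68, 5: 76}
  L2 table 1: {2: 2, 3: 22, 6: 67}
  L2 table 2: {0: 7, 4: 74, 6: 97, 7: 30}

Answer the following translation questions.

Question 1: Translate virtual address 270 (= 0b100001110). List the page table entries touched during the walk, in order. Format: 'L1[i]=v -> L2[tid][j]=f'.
vaddr = 270 = 0b100001110
Split: l1_idx=4, l2_idx=1, offset=6

Answer: L1[4]=0 -> L2[0][1]=87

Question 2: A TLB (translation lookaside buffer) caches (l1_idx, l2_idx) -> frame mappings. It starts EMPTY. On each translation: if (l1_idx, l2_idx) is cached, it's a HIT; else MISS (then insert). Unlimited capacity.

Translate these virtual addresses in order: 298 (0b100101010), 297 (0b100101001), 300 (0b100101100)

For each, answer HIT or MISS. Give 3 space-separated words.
vaddr=298: (4,5) not in TLB -> MISS, insert
vaddr=297: (4,5) in TLB -> HIT
vaddr=300: (4,5) in TLB -> HIT

Answer: MISS HIT HIT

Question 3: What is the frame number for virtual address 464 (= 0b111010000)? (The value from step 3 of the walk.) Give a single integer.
Answer: 2

Derivation:
vaddr = 464: l1_idx=7, l2_idx=2
L1[7] = 1; L2[1][2] = 2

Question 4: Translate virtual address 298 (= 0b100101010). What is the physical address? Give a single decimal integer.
vaddr = 298 = 0b100101010
Split: l1_idx=4, l2_idx=5, offset=2
L1[4] = 0
L2[0][5] = 76
paddr = 76 * 8 + 2 = 610

Answer: 610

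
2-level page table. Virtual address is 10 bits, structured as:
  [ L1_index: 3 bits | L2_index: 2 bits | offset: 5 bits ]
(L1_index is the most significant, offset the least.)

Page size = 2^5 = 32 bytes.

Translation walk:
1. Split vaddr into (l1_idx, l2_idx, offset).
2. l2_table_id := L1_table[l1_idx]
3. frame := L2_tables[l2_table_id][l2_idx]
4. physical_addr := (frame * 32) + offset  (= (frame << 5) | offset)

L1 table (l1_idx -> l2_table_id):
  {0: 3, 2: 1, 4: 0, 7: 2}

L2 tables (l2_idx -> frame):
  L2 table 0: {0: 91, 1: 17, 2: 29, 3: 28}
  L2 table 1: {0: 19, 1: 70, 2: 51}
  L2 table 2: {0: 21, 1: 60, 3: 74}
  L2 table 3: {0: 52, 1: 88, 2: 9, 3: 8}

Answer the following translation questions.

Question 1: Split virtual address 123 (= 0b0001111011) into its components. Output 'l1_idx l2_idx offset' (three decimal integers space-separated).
vaddr = 123 = 0b0001111011
  top 3 bits -> l1_idx = 0
  next 2 bits -> l2_idx = 3
  bottom 5 bits -> offset = 27

Answer: 0 3 27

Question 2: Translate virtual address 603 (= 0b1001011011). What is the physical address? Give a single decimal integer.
vaddr = 603 = 0b1001011011
Split: l1_idx=4, l2_idx=2, offset=27
L1[4] = 0
L2[0][2] = 29
paddr = 29 * 32 + 27 = 955

Answer: 955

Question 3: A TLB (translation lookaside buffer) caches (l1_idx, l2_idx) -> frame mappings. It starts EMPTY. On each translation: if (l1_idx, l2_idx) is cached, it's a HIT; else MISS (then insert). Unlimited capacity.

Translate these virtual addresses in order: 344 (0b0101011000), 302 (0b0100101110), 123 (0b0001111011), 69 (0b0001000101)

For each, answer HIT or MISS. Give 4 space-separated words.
Answer: MISS MISS MISS MISS

Derivation:
vaddr=344: (2,2) not in TLB -> MISS, insert
vaddr=302: (2,1) not in TLB -> MISS, insert
vaddr=123: (0,3) not in TLB -> MISS, insert
vaddr=69: (0,2) not in TLB -> MISS, insert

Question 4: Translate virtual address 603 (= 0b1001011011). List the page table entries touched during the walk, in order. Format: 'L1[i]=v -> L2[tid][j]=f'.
vaddr = 603 = 0b1001011011
Split: l1_idx=4, l2_idx=2, offset=27

Answer: L1[4]=0 -> L2[0][2]=29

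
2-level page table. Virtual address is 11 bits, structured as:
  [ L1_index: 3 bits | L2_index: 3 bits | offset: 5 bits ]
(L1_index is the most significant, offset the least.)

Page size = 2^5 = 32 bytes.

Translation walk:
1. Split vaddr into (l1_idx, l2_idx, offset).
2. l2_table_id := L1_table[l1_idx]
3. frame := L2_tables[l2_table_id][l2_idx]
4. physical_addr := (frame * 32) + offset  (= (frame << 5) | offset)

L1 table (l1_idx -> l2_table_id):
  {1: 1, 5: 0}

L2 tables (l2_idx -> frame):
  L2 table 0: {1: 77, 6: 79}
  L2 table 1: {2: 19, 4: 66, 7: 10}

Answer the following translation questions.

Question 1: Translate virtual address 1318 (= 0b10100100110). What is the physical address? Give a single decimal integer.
Answer: 2470

Derivation:
vaddr = 1318 = 0b10100100110
Split: l1_idx=5, l2_idx=1, offset=6
L1[5] = 0
L2[0][1] = 77
paddr = 77 * 32 + 6 = 2470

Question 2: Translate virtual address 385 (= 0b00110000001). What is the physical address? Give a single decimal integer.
Answer: 2113

Derivation:
vaddr = 385 = 0b00110000001
Split: l1_idx=1, l2_idx=4, offset=1
L1[1] = 1
L2[1][4] = 66
paddr = 66 * 32 + 1 = 2113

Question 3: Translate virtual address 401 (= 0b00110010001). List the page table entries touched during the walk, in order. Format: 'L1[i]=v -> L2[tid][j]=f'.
Answer: L1[1]=1 -> L2[1][4]=66

Derivation:
vaddr = 401 = 0b00110010001
Split: l1_idx=1, l2_idx=4, offset=17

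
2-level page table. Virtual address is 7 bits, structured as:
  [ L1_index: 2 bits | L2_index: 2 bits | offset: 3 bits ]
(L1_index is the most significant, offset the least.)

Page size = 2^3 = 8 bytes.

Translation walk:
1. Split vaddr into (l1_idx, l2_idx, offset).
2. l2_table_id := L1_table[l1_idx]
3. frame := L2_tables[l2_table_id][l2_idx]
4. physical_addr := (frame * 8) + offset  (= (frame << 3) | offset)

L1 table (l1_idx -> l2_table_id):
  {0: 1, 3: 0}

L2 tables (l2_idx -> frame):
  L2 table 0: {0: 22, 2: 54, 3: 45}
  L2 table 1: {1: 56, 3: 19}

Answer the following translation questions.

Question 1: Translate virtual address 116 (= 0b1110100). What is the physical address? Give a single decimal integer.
vaddr = 116 = 0b1110100
Split: l1_idx=3, l2_idx=2, offset=4
L1[3] = 0
L2[0][2] = 54
paddr = 54 * 8 + 4 = 436

Answer: 436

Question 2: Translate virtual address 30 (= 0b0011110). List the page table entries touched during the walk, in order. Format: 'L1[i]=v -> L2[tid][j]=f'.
vaddr = 30 = 0b0011110
Split: l1_idx=0, l2_idx=3, offset=6

Answer: L1[0]=1 -> L2[1][3]=19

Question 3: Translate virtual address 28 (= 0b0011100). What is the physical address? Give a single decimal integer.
Answer: 156

Derivation:
vaddr = 28 = 0b0011100
Split: l1_idx=0, l2_idx=3, offset=4
L1[0] = 1
L2[1][3] = 19
paddr = 19 * 8 + 4 = 156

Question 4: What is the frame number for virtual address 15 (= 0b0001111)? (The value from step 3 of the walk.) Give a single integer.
vaddr = 15: l1_idx=0, l2_idx=1
L1[0] = 1; L2[1][1] = 56

Answer: 56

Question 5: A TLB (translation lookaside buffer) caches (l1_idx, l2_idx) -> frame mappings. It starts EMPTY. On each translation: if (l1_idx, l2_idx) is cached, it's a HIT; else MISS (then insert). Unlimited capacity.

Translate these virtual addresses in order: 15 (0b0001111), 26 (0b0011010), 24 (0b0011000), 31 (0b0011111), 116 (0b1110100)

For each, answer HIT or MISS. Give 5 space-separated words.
Answer: MISS MISS HIT HIT MISS

Derivation:
vaddr=15: (0,1) not in TLB -> MISS, insert
vaddr=26: (0,3) not in TLB -> MISS, insert
vaddr=24: (0,3) in TLB -> HIT
vaddr=31: (0,3) in TLB -> HIT
vaddr=116: (3,2) not in TLB -> MISS, insert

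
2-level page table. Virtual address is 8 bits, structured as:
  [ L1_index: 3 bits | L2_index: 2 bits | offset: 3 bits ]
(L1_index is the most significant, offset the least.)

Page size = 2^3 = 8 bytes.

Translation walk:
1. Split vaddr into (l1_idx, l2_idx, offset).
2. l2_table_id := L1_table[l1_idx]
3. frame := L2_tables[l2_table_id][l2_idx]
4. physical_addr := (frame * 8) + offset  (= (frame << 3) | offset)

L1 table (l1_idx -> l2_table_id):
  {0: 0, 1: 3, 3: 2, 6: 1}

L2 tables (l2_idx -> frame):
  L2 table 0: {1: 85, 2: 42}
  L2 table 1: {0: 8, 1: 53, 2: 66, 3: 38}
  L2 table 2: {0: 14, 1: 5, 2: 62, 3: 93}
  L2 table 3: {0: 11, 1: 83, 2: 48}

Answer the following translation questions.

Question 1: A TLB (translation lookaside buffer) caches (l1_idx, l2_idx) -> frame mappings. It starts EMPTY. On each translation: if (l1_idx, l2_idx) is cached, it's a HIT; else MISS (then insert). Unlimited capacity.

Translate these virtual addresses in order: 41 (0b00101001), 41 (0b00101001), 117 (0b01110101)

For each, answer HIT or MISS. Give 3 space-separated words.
Answer: MISS HIT MISS

Derivation:
vaddr=41: (1,1) not in TLB -> MISS, insert
vaddr=41: (1,1) in TLB -> HIT
vaddr=117: (3,2) not in TLB -> MISS, insert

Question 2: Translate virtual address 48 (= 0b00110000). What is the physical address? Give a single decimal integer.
vaddr = 48 = 0b00110000
Split: l1_idx=1, l2_idx=2, offset=0
L1[1] = 3
L2[3][2] = 48
paddr = 48 * 8 + 0 = 384

Answer: 384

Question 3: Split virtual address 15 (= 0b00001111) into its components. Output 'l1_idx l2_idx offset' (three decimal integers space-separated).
Answer: 0 1 7

Derivation:
vaddr = 15 = 0b00001111
  top 3 bits -> l1_idx = 0
  next 2 bits -> l2_idx = 1
  bottom 3 bits -> offset = 7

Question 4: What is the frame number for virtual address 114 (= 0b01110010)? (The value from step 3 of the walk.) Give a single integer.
vaddr = 114: l1_idx=3, l2_idx=2
L1[3] = 2; L2[2][2] = 62

Answer: 62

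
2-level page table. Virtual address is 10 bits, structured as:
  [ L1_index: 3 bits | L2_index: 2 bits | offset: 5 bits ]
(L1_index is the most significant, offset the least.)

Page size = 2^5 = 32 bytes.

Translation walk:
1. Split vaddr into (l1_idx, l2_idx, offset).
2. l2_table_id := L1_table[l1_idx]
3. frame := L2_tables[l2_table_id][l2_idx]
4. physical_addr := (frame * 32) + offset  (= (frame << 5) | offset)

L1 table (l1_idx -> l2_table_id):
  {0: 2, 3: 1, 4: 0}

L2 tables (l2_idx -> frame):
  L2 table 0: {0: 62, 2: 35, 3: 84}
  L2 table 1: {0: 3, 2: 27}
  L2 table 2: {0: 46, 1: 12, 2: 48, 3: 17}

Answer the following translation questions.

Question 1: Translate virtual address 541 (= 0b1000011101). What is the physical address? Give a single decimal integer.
Answer: 2013

Derivation:
vaddr = 541 = 0b1000011101
Split: l1_idx=4, l2_idx=0, offset=29
L1[4] = 0
L2[0][0] = 62
paddr = 62 * 32 + 29 = 2013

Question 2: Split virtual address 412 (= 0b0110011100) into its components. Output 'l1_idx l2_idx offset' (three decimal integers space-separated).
vaddr = 412 = 0b0110011100
  top 3 bits -> l1_idx = 3
  next 2 bits -> l2_idx = 0
  bottom 5 bits -> offset = 28

Answer: 3 0 28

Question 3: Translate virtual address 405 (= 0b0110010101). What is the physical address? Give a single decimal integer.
Answer: 117

Derivation:
vaddr = 405 = 0b0110010101
Split: l1_idx=3, l2_idx=0, offset=21
L1[3] = 1
L2[1][0] = 3
paddr = 3 * 32 + 21 = 117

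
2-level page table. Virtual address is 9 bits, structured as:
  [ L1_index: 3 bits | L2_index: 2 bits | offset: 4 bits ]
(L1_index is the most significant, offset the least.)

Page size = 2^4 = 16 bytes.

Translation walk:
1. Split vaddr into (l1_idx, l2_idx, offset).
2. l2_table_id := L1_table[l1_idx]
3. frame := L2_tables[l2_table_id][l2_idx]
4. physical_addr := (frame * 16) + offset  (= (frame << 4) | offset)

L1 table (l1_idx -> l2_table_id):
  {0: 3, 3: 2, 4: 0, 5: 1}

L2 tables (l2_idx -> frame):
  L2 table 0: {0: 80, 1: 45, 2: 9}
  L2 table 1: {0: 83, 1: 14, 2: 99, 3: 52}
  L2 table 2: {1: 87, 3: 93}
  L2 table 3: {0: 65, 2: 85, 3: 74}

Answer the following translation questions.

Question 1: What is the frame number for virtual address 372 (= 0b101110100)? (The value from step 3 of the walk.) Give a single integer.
Answer: 52

Derivation:
vaddr = 372: l1_idx=5, l2_idx=3
L1[5] = 1; L2[1][3] = 52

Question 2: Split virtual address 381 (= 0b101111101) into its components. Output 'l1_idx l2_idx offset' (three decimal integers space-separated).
Answer: 5 3 13

Derivation:
vaddr = 381 = 0b101111101
  top 3 bits -> l1_idx = 5
  next 2 bits -> l2_idx = 3
  bottom 4 bits -> offset = 13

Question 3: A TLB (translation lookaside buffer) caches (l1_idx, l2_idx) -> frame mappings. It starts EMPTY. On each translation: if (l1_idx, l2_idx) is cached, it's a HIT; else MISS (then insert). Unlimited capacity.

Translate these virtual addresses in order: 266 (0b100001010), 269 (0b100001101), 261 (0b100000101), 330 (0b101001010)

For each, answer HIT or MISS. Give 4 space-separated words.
vaddr=266: (4,0) not in TLB -> MISS, insert
vaddr=269: (4,0) in TLB -> HIT
vaddr=261: (4,0) in TLB -> HIT
vaddr=330: (5,0) not in TLB -> MISS, insert

Answer: MISS HIT HIT MISS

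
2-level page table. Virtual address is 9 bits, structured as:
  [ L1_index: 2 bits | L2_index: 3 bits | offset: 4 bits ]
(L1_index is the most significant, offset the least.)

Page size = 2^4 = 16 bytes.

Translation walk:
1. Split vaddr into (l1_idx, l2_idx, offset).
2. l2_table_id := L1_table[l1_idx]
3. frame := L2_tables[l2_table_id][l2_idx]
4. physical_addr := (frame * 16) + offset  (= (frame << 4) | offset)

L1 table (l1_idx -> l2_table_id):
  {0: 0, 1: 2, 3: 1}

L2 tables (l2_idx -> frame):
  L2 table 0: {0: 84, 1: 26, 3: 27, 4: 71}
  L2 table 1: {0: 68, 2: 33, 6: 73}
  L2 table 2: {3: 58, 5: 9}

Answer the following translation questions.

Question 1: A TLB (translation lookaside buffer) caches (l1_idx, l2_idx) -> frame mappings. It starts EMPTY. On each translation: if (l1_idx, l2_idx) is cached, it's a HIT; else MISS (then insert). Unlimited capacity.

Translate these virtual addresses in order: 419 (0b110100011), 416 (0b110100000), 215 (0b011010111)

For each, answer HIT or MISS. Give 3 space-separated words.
Answer: MISS HIT MISS

Derivation:
vaddr=419: (3,2) not in TLB -> MISS, insert
vaddr=416: (3,2) in TLB -> HIT
vaddr=215: (1,5) not in TLB -> MISS, insert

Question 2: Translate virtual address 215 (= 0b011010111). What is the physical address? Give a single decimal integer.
vaddr = 215 = 0b011010111
Split: l1_idx=1, l2_idx=5, offset=7
L1[1] = 2
L2[2][5] = 9
paddr = 9 * 16 + 7 = 151

Answer: 151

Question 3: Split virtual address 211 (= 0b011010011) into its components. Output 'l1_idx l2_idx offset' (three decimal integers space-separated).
vaddr = 211 = 0b011010011
  top 2 bits -> l1_idx = 1
  next 3 bits -> l2_idx = 5
  bottom 4 bits -> offset = 3

Answer: 1 5 3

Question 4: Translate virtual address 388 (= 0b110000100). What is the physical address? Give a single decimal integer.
vaddr = 388 = 0b110000100
Split: l1_idx=3, l2_idx=0, offset=4
L1[3] = 1
L2[1][0] = 68
paddr = 68 * 16 + 4 = 1092

Answer: 1092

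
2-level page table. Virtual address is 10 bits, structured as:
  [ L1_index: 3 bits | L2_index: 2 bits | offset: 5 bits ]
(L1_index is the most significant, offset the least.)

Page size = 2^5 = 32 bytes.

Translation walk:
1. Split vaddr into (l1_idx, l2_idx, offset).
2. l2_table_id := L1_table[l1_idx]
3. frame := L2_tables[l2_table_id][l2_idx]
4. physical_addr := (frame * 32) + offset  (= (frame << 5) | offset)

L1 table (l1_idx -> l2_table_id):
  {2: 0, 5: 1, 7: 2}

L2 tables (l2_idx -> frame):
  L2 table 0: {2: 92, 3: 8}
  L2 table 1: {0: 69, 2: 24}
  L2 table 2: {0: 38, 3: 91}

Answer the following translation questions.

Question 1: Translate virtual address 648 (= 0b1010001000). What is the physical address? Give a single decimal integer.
vaddr = 648 = 0b1010001000
Split: l1_idx=5, l2_idx=0, offset=8
L1[5] = 1
L2[1][0] = 69
paddr = 69 * 32 + 8 = 2216

Answer: 2216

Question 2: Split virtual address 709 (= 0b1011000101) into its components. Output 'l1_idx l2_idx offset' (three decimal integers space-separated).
Answer: 5 2 5

Derivation:
vaddr = 709 = 0b1011000101
  top 3 bits -> l1_idx = 5
  next 2 bits -> l2_idx = 2
  bottom 5 bits -> offset = 5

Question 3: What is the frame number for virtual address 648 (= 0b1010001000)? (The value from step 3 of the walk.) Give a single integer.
Answer: 69

Derivation:
vaddr = 648: l1_idx=5, l2_idx=0
L1[5] = 1; L2[1][0] = 69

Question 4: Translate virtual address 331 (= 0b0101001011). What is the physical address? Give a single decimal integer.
Answer: 2955

Derivation:
vaddr = 331 = 0b0101001011
Split: l1_idx=2, l2_idx=2, offset=11
L1[2] = 0
L2[0][2] = 92
paddr = 92 * 32 + 11 = 2955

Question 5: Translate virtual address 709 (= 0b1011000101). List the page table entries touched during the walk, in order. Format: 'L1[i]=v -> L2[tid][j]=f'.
Answer: L1[5]=1 -> L2[1][2]=24

Derivation:
vaddr = 709 = 0b1011000101
Split: l1_idx=5, l2_idx=2, offset=5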